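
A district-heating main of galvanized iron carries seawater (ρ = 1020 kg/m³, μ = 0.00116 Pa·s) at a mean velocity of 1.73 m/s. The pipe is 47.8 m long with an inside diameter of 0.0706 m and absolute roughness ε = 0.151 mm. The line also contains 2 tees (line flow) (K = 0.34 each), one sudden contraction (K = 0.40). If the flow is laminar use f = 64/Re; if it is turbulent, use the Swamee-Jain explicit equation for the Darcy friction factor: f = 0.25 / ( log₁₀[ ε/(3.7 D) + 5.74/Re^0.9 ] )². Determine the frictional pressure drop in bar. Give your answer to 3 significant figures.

Reynolds number Re = ρVD/μ = 1020 · 1.73 · 0.0706 / 0.00116 = 1.074e+05.
Re > 4000 → turbulent. Relative roughness ε/D = 0.000151/0.0706 = 0.00214. Swamee-Jain: f = 0.25/(log₁₀[0.00214/3.7 + 5.74/1.074e+05^0.9])² = 0.25/(log₁₀[0.000578 + 0.00017])² = 0.25/(-3.126)² = 0.02558.
Total minor-loss coefficient ΣK = 2·0.34 + 1·0.4 = 1.08.
ΔP = [f·L/D + ΣK]·(ρV²/2) = [0.02558·47.8/0.0706 + 1.08]·(1020·1.73²/2) = [17.32 + 1.08]·1526 = 2.809e+04 Pa.
ΔP = 2.809e+04 Pa = 0.281 bar.

ΔP ≈ 0.281 bar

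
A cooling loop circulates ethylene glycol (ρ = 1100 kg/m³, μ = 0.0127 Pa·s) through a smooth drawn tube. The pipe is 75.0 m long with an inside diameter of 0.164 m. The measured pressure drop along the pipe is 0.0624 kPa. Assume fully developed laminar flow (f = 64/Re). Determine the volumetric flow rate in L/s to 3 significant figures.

For laminar flow, f = 64/Re with Re = ρVD/μ, so Darcy-Weisbach reduces to ΔP = 32μLV/D². Solving for V: V = ΔP·D²/(32μL) = 62.4·(0.164)²/(32·0.0127·75) = 0.05506 m/s.
Check: Re = ρVD/μ = 1100·0.05506·0.164/0.0127 = 782.2 < 2300, so the laminar assumption holds.
Q = V·A = 0.05506·(π/4·0.164²) = 0.001163 m³/s = 1.16 L/s.

Q ≈ 1.16 L/s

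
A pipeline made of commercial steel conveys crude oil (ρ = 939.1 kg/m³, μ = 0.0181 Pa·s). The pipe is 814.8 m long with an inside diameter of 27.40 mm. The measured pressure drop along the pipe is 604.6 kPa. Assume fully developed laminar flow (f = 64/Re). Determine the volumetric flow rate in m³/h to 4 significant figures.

Q ≈ 2.042 m³/h

For laminar flow, f = 64/Re with Re = ρVD/μ, so Darcy-Weisbach reduces to ΔP = 32μLV/D². Solving for V: V = ΔP·D²/(32μL) = 6.046e+05·(0.0274)²/(32·0.0181·814.8) = 0.9618 m/s.
Check: Re = ρVD/μ = 939.1·0.9618·0.0274/0.0181 = 1367 < 2300, so the laminar assumption holds.
Q = V·A = 0.9618·(π/4·0.0274²) = 0.0005671 m³/s = 2.042 m³/h.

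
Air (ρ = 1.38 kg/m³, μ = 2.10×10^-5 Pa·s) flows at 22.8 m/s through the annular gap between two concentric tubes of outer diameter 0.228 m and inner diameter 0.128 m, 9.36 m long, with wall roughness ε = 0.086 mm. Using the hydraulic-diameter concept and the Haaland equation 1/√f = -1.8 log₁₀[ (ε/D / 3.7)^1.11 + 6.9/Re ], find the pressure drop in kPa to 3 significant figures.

ΔP ≈ 0.696 kPa

Hydraulic diameter D_h = 4A/P = D_o - D_i = 0.228 - 0.128 = 0.1 m.
Re = ρVD_h/μ = 1.38·22.8·0.1/2.1e-05 = 1.498e+05.
ε/D_h = 8.6e-05/0.1 = 0.00086; Haaland gives 1/√f = -1.8 log₁₀[9.26e-05+4.61e-05] = 6.945, so f = 0.02074.
ΔP = f(L/D_h)(ρV²/2) = 0.02074·9.36/0.1·358.7 = 696.2 Pa.
ΔP = 0.696 kPa.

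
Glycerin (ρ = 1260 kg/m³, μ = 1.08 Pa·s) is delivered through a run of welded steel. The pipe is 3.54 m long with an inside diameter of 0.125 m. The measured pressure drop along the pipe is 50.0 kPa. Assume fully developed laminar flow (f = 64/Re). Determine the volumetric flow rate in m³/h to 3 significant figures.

Q ≈ 282 m³/h

For laminar flow, f = 64/Re with Re = ρVD/μ, so Darcy-Weisbach reduces to ΔP = 32μLV/D². Solving for V: V = ΔP·D²/(32μL) = 5e+04·(0.125)²/(32·1.08·3.54) = 6.386 m/s.
Check: Re = ρVD/μ = 1260·6.386·0.125/1.08 = 931.3 < 2300, so the laminar assumption holds.
Q = V·A = 6.386·(π/4·0.125²) = 0.07837 m³/s = 282 m³/h.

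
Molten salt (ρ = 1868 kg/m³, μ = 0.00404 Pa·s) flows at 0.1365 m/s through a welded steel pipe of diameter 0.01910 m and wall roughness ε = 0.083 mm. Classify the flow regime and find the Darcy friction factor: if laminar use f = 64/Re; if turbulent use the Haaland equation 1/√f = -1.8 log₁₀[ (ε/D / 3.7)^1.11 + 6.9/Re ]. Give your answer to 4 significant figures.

f ≈ 0.05309

Re = ρVD/μ = 1868·0.1365·0.0191/0.00404 = 1205.
Re < 2300 → laminar, so f = 64/Re = 0.05309 (roughness is irrelevant in laminar flow).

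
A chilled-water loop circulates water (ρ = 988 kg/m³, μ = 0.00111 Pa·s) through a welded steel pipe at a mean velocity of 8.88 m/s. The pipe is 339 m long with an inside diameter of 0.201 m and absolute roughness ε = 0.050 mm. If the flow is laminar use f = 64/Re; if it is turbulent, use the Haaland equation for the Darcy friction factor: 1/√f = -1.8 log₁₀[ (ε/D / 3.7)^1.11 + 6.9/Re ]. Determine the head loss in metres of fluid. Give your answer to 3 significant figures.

Reynolds number Re = ρVD/μ = 988 · 8.88 · 0.201 / 0.00111 = 1.589e+06.
Re > 4000 → turbulent. Relative roughness ε/D = 5e-05/0.201 = 0.000249. Haaland: 1/√f = -1.8 log₁₀[(0.000249/3.7)^1.11 + 6.9/1.589e+06] = -1.8 log₁₀[2.34e-05 + 4.34e-06] = 8.203, so f = 0.01486.
Darcy-Weisbach: ΔP = f(L/D)(ρV²/2) = 0.01486·(339/0.201)·(988·8.88²/2) = 0.01486·1687·3.895e+04 = 9.763e+05 Pa.
Head loss h_f = ΔP/(ρg) = 9.763e+05/(988·9.81) = 101 m.

h_f ≈ 101 m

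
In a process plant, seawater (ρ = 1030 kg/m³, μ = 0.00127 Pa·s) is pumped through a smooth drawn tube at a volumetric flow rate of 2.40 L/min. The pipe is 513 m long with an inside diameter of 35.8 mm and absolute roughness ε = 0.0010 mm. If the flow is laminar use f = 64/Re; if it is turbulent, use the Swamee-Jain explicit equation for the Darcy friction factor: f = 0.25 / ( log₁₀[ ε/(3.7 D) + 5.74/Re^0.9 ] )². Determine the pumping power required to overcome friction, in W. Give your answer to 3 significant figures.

Q = 2.40 L/min = 2.40/60000 = 4e-05 m³/s.
Cross-sectional area A = πD²/4 = π(0.0358)²/4 = 0.001007 m²; mean velocity V = Q/A = 4e-05/0.001007 = 0.03974 m/s.
Reynolds number Re = ρVD/μ = 1030 · 0.03974 · 0.0358 / 0.00127 = 1154.
Re < 2300 → laminar flow, so f = 64/Re = 64/1154 = 0.05547 (the turbulent correlation is not needed).
Darcy-Weisbach: ΔP = f(L/D)(ρV²/2) = 0.05547·(513/0.0358)·(1030·0.03974²/2) = 0.05547·1.433e+04·0.8132 = 646.4 Pa.
Pumping power P = QΔP = 4e-05·646.4 = 0.02586 W = 0.0259 W.

P ≈ 0.0259 W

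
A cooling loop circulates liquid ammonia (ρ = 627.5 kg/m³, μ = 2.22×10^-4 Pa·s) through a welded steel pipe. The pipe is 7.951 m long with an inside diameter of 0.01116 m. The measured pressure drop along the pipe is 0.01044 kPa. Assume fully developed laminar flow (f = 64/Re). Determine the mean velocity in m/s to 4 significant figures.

For laminar flow, f = 64/Re with Re = ρVD/μ, so Darcy-Weisbach reduces to ΔP = 32μLV/D². Solving for V: V = ΔP·D²/(32μL) = 10.44·(0.01116)²/(32·0.000222·7.951) = 0.02302 m/s.
Check: Re = ρVD/μ = 627.5·0.02302·0.01116/0.000222 = 726.2 < 2300, so the laminar assumption holds.

V ≈ 0.02302 m/s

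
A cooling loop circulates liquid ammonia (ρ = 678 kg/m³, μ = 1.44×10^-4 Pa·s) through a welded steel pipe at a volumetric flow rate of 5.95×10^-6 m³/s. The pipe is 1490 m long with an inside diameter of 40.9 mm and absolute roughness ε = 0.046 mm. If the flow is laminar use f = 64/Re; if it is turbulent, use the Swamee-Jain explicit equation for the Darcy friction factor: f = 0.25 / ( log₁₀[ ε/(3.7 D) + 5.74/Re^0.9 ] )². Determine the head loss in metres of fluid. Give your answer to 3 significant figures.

Cross-sectional area A = πD²/4 = π(0.0409)²/4 = 0.001314 m²; mean velocity V = Q/A = 5.95e-06/0.001314 = 0.004529 m/s.
Reynolds number Re = ρVD/μ = 678 · 0.004529 · 0.0409 / 0.000144 = 872.1.
Re < 2300 → laminar flow, so f = 64/Re = 64/872.1 = 0.07339 (the turbulent correlation is not needed).
Darcy-Weisbach: ΔP = f(L/D)(ρV²/2) = 0.07339·(1490/0.0409)·(678·0.004529²/2) = 0.07339·3.643e+04·0.006953 = 18.59 Pa.
Head loss h_f = ΔP/(ρg) = 18.59/(678·9.81) = 0.00279 m.

h_f ≈ 0.00279 m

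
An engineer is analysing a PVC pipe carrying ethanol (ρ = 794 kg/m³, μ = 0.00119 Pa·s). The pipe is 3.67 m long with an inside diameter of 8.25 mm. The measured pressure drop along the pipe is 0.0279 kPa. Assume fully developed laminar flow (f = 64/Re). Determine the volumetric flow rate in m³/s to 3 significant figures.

Q ≈ 7.26×10^-7 m³/s

For laminar flow, f = 64/Re with Re = ρVD/μ, so Darcy-Weisbach reduces to ΔP = 32μLV/D². Solving for V: V = ΔP·D²/(32μL) = 27.9·(0.00825)²/(32·0.00119·3.67) = 0.01359 m/s.
Check: Re = ρVD/μ = 794·0.01359·0.00825/0.00119 = 74.8 < 2300, so the laminar assumption holds.
Q = V·A = 0.01359·(π/4·0.00825²) = 7.264e-07 m³/s = 7.26×10^-7 m³/s.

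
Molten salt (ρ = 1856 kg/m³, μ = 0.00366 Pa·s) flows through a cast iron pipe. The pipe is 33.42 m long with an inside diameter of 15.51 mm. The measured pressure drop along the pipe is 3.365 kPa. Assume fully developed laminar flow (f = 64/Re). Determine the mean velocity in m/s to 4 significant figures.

For laminar flow, f = 64/Re with Re = ρVD/μ, so Darcy-Weisbach reduces to ΔP = 32μLV/D². Solving for V: V = ΔP·D²/(32μL) = 3365·(0.01551)²/(32·0.00366·33.42) = 0.2068 m/s.
Check: Re = ρVD/μ = 1856·0.2068·0.01551/0.00366 = 1627 < 2300, so the laminar assumption holds.

V ≈ 0.2068 m/s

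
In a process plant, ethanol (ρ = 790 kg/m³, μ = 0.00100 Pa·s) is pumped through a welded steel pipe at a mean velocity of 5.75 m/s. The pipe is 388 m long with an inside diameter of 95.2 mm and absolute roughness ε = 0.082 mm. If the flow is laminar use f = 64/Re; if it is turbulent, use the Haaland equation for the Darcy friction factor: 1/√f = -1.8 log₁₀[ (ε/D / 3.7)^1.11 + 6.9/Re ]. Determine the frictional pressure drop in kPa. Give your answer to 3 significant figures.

ΔP ≈ 1050 kPa

Reynolds number Re = ρVD/μ = 790 · 5.75 · 0.0952 / 0.001 = 4.324e+05.
Re > 4000 → turbulent. Relative roughness ε/D = 8.2e-05/0.0952 = 0.000861. Haaland: 1/√f = -1.8 log₁₀[(0.000861/3.7)^1.11 + 6.9/4.324e+05] = -1.8 log₁₀[9.28e-05 + 1.6e-05] = 7.135, so f = 0.01964.
Darcy-Weisbach: ΔP = f(L/D)(ρV²/2) = 0.01964·(388/0.0952)·(790·5.75²/2) = 0.01964·4076·1.306e+04 = 1.046e+06 Pa.
ΔP = 1.046e+06 Pa = 1050 kPa.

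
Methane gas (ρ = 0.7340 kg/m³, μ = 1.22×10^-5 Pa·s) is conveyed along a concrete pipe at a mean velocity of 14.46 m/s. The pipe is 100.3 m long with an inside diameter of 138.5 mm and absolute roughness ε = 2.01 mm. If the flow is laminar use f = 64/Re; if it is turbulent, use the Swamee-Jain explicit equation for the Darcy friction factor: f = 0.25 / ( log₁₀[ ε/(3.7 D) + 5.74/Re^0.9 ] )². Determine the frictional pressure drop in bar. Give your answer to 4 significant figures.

ΔP ≈ 0.02433 bar

Reynolds number Re = ρVD/μ = 0.734 · 14.46 · 0.1385 / 1.22e-05 = 1.205e+05.
Re > 4000 → turbulent. Relative roughness ε/D = 0.00201/0.1385 = 0.0145. Swamee-Jain: f = 0.25/(log₁₀[0.0145/3.7 + 5.74/1.205e+05^0.9])² = 0.25/(log₁₀[0.00392 + 0.000153])² = 0.25/(-2.39)² = 0.04377.
Darcy-Weisbach: ΔP = f(L/D)(ρV²/2) = 0.04377·(100.3/0.1385)·(0.734·14.46²/2) = 0.04377·724.2·76.74 = 2433 Pa.
ΔP = 2433 Pa = 0.02433 bar.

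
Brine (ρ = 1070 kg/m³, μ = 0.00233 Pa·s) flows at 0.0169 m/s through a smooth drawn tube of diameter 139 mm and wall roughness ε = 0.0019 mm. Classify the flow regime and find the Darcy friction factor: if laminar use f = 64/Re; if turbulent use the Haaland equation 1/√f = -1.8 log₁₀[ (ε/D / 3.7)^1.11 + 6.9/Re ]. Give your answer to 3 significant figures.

f ≈ 0.0593

Re = ρVD/μ = 1070·0.0169·0.139/0.00233 = 1079.
Re < 2300 → laminar, so f = 64/Re = 0.05933 (roughness is irrelevant in laminar flow).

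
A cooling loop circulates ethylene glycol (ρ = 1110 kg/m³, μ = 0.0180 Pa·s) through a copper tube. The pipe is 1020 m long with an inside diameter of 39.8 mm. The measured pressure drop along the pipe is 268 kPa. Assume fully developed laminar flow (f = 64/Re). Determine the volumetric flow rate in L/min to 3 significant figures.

For laminar flow, f = 64/Re with Re = ρVD/μ, so Darcy-Weisbach reduces to ΔP = 32μLV/D². Solving for V: V = ΔP·D²/(32μL) = 2.68e+05·(0.0398)²/(32·0.018·1020) = 0.7226 m/s.
Check: Re = ρVD/μ = 1110·0.7226·0.0398/0.018 = 1773 < 2300, so the laminar assumption holds.
Q = V·A = 0.7226·(π/4·0.0398²) = 0.0008989 m³/s = 53.9 L/min.

Q ≈ 53.9 L/min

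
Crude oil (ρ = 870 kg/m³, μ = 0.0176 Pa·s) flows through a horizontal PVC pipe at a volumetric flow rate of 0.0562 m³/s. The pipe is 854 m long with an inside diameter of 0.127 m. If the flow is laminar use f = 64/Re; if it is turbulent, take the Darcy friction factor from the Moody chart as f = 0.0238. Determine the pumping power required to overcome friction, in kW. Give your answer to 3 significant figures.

Cross-sectional area A = πD²/4 = π(0.127)²/4 = 0.01267 m²; mean velocity V = Q/A = 0.0562/0.01267 = 4.436 m/s.
Reynolds number Re = ρVD/μ = 870 · 4.436 · 0.127 / 0.0176 = 2.785e+04.
Re > 4000 → turbulent; use the Moody-chart value f = 0.0238.
Darcy-Weisbach: ΔP = f(L/D)(ρV²/2) = 0.0238·(854/0.127)·(870·4.436²/2) = 0.0238·6724·8562 = 1.37e+06 Pa.
Pumping power P = QΔP = 0.0562·1.37e+06 = 77010 W = 77.0 kW.

P ≈ 77.0 kW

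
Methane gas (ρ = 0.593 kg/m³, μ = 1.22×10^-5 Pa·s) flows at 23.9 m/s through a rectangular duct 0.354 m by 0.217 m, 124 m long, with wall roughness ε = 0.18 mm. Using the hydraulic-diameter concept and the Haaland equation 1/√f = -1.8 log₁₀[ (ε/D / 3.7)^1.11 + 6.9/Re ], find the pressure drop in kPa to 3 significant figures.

Hydraulic diameter D_h = 4A/P = 4·(0.354·0.217)/(2·(0.354+0.217)) = 0.3073/1.142 = 0.2691 m.
Re = ρVD_h/μ = 0.593·23.9·0.2691/1.22e-05 = 3.126e+05.
ε/D_h = 0.00018/0.2691 = 0.000669; Haaland gives 1/√f = -1.8 log₁₀[7.01e-05+2.21e-05] = 7.264, so f = 0.01895.
ΔP = f(L/D_h)(ρV²/2) = 0.01895·124/0.2691·169.4 = 1479 Pa.
ΔP = 1.48 kPa.

ΔP ≈ 1.48 kPa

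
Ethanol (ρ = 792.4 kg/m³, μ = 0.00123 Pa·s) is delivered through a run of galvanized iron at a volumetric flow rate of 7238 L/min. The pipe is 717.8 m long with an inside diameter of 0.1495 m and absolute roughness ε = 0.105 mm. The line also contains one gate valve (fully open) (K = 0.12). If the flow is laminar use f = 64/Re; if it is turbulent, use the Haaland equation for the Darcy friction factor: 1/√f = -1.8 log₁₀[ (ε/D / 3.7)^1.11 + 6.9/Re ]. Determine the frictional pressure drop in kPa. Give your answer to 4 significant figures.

ΔP ≈ 1673 kPa

Q = 7238 L/min = 7238/60000 = 0.1206 m³/s.
Cross-sectional area A = πD²/4 = π(0.1495)²/4 = 0.01755 m²; mean velocity V = Q/A = 0.1206/0.01755 = 6.872 m/s.
Reynolds number Re = ρVD/μ = 792.4 · 6.872 · 0.1495 / 0.00123 = 6.619e+05.
Re > 4000 → turbulent. Relative roughness ε/D = 0.000105/0.1495 = 0.000702. Haaland: 1/√f = -1.8 log₁₀[(0.000702/3.7)^1.11 + 6.9/6.619e+05] = -1.8 log₁₀[7.4e-05 + 1.04e-05] = 7.333, so f = 0.0186.
Total minor-loss coefficient ΣK = 1·0.12 = 0.12.
ΔP = [f·L/D + ΣK]·(ρV²/2) = [0.0186·717.8/0.1495 + 0.12]·(792.4·6.872²/2) = [89.29 + 0.12]·1.871e+04 = 1.673e+06 Pa.
ΔP = 1.673e+06 Pa = 1673 kPa.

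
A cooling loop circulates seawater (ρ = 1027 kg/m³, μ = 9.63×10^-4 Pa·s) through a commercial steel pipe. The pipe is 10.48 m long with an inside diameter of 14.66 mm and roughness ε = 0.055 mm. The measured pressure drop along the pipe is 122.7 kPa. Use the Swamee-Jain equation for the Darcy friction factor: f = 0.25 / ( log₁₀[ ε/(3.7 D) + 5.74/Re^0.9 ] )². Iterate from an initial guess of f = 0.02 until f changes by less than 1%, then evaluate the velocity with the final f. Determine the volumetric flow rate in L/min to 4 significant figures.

Rearranging Darcy-Weisbach: V = √(2·ΔP·D/(f·L·ρ)). With ε/D = 5.5e-05/0.01466 = 0.00375, iterate starting from f = 0.02:
  f = 0.02 → V = √(2·1.227e+05·0.01466/(0.02·10.48·1027)) = 4.088 m/s; Re = ρVD/μ = 6.391e+04; f → 0.02991
  f = 0.02991 → V = 3.343 m/s; Re = 5.226e+04; f → 0.03029
  f = 0.03029 → V = 3.322 m/s; Re = 5.194e+04; f → 0.0303
Converged (Δf/f < 1%). With the final f = 0.0303: V = √(2·1.227e+05·0.01466/(0.0303·10.48·1027)) = 3.321 m/s.
Q = V·A = 3.321·(π/4·0.01466²) = 0.0005606 m³/s = 33.64 L/min.

Q ≈ 33.64 L/min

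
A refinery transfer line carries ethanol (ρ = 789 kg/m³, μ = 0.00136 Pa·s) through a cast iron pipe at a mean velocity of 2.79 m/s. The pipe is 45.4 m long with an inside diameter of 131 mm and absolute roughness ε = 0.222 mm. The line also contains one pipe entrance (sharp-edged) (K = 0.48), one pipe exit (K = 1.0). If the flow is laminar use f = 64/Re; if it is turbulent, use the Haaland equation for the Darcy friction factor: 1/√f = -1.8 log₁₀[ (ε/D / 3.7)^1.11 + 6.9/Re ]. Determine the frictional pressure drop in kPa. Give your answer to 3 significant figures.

Reynolds number Re = ρVD/μ = 789 · 2.79 · 0.131 / 0.00136 = 2.12e+05.
Re > 4000 → turbulent. Relative roughness ε/D = 0.000222/0.131 = 0.00169. Haaland: 1/√f = -1.8 log₁₀[(0.00169/3.7)^1.11 + 6.9/2.12e+05] = -1.8 log₁₀[0.000197 + 3.25e-05] = 6.552, so f = 0.0233.
Total minor-loss coefficient ΣK = 1·0.48 + 1·1 = 1.48.
ΔP = [f·L/D + ΣK]·(ρV²/2) = [0.0233·45.4/0.131 + 1.48]·(789·2.79²/2) = [8.073 + 1.48]·3071 = 2.934e+04 Pa.
ΔP = 2.934e+04 Pa = 29.3 kPa.

ΔP ≈ 29.3 kPa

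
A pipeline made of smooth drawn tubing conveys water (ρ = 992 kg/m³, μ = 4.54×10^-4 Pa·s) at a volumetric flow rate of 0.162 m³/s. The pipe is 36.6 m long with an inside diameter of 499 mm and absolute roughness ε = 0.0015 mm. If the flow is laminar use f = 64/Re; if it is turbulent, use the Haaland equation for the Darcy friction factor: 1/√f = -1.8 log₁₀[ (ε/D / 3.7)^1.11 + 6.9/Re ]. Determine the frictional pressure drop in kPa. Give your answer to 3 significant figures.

ΔP ≈ 0.295 kPa

Cross-sectional area A = πD²/4 = π(0.499)²/4 = 0.1956 m²; mean velocity V = Q/A = 0.162/0.1956 = 0.8284 m/s.
Reynolds number Re = ρVD/μ = 992 · 0.8284 · 0.499 / 0.000454 = 9.032e+05.
Re > 4000 → turbulent. Relative roughness ε/D = 1.5e-06/0.499 = 3.01e-06. Haaland: 1/√f = -1.8 log₁₀[(3.01e-06/3.7)^1.11 + 6.9/9.032e+05] = -1.8 log₁₀[1.74e-07 + 7.64e-06] = 9.193, so f = 0.01183.
Darcy-Weisbach: ΔP = f(L/D)(ρV²/2) = 0.01183·(36.6/0.499)·(992·0.8284²/2) = 0.01183·73.35·340.4 = 295.4 Pa.
ΔP = 295.4 Pa = 0.295 kPa.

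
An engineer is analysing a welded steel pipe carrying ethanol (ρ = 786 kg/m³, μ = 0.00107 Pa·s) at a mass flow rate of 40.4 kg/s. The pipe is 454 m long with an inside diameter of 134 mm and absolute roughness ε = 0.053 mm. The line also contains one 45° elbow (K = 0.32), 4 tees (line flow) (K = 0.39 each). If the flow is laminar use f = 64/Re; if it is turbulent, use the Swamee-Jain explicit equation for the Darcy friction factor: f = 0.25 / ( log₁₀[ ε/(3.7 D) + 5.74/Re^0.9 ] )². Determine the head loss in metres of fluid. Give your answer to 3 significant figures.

h_f ≈ 41.3 m

A = πD²/4 = π(0.134)²/4 = 0.0141 m²; mean velocity V = ṁ/(ρA) = 40.4/(786 · 0.0141) = 3.645 m/s.
Reynolds number Re = ρVD/μ = 786 · 3.645 · 0.134 / 0.00107 = 3.588e+05.
Re > 4000 → turbulent. Relative roughness ε/D = 5.3e-05/0.134 = 0.000396. Swamee-Jain: f = 0.25/(log₁₀[0.000396/3.7 + 5.74/3.588e+05^0.9])² = 0.25/(log₁₀[0.000107 + 5.75e-05])² = 0.25/(-3.784)² = 0.01746.
Total minor-loss coefficient ΣK = 1·0.32 + 4·0.39 = 1.88.
ΔP = [f·L/D + ΣK]·(ρV²/2) = [0.01746·454/0.134 + 1.88]·(786·3.645²/2) = [59.15 + 1.88]·5220 = 3.186e+05 Pa.
Head loss h_f = ΔP/(ρg) = 3.186e+05/(786·9.81) = 41.3 m.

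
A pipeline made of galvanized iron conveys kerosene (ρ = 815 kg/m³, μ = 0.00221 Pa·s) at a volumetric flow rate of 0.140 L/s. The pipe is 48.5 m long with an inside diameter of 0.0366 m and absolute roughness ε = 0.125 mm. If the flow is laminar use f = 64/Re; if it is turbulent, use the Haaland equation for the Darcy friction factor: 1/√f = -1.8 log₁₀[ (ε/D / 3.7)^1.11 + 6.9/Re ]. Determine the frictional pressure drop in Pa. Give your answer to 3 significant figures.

ΔP ≈ 341 Pa

Q = 0.140 L/s = 0.140/1000 = 0.00014 m³/s.
Cross-sectional area A = πD²/4 = π(0.0366)²/4 = 0.001052 m²; mean velocity V = Q/A = 0.00014/0.001052 = 0.1331 m/s.
Reynolds number Re = ρVD/μ = 815 · 0.1331 · 0.0366 / 0.00221 = 1796.
Re < 2300 → laminar flow, so f = 64/Re = 64/1796 = 0.03563 (the turbulent correlation is not needed).
Darcy-Weisbach: ΔP = f(L/D)(ρV²/2) = 0.03563·(48.5/0.0366)·(815·0.1331²/2) = 0.03563·1325·7.216 = 340.7 Pa.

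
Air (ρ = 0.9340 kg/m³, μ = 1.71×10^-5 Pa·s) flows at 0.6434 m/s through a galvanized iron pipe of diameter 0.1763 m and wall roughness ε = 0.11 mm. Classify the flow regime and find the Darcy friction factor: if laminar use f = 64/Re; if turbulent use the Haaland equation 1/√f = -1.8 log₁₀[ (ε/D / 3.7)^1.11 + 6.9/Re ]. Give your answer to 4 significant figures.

f ≈ 0.03598

Re = ρVD/μ = 0.934·0.6434·0.1763/1.71e-05 = 6196.
Re > 4000 → turbulent. ε/D = 0.00011/0.1763 = 0.000624; Haaland: 1/√f = -1.8 log₁₀[6.48e-05 + 0.00111] = 5.272, so f = 0.03598.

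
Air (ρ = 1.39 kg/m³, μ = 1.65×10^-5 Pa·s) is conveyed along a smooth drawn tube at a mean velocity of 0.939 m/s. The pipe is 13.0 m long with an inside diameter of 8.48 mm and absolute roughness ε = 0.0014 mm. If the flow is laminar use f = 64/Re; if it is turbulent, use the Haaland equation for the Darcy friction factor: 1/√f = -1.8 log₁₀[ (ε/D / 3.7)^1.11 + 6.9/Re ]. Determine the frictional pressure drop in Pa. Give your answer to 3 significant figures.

Reynolds number Re = ρVD/μ = 1.39 · 0.939 · 0.00848 / 1.65e-05 = 670.8.
Re < 2300 → laminar flow, so f = 64/Re = 64/670.8 = 0.09541 (the turbulent correlation is not needed).
Darcy-Weisbach: ΔP = f(L/D)(ρV²/2) = 0.09541·(13/0.00848)·(1.39·0.939²/2) = 0.09541·1533·0.6128 = 89.63 Pa.

ΔP ≈ 89.6 Pa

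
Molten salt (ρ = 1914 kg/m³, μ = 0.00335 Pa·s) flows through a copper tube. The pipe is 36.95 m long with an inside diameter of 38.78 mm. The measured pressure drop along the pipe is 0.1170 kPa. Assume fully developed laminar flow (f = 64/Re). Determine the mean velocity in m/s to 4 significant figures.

V ≈ 0.04442 m/s

For laminar flow, f = 64/Re with Re = ρVD/μ, so Darcy-Weisbach reduces to ΔP = 32μLV/D². Solving for V: V = ΔP·D²/(32μL) = 117·(0.03878)²/(32·0.00335·36.95) = 0.04442 m/s.
Check: Re = ρVD/μ = 1914·0.04442·0.03878/0.00335 = 984.2 < 2300, so the laminar assumption holds.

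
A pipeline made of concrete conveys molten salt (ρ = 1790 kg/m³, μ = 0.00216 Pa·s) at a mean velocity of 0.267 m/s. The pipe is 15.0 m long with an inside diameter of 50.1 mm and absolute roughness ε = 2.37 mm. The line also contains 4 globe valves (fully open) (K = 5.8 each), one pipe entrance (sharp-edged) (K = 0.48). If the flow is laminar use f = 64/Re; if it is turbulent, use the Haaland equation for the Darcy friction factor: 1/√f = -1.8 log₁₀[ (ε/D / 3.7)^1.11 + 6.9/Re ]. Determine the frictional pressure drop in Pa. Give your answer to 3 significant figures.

ΔP ≈ 2890 Pa

Reynolds number Re = ρVD/μ = 1790 · 0.267 · 0.0501 / 0.00216 = 1.109e+04.
Re > 4000 → turbulent. Relative roughness ε/D = 0.00237/0.0501 = 0.0473. Haaland: 1/√f = -1.8 log₁₀[(0.0473/3.7)^1.11 + 6.9/1.109e+04] = -1.8 log₁₀[0.00791 + 0.000622] = 3.724, so f = 0.07212.
Total minor-loss coefficient ΣK = 4·5.8 + 1·0.48 = 23.7.
ΔP = [f·L/D + ΣK]·(ρV²/2) = [0.07212·15/0.0501 + 23.7]·(1790·0.267²/2) = [21.59 + 23.7]·63.8 = 2889 Pa.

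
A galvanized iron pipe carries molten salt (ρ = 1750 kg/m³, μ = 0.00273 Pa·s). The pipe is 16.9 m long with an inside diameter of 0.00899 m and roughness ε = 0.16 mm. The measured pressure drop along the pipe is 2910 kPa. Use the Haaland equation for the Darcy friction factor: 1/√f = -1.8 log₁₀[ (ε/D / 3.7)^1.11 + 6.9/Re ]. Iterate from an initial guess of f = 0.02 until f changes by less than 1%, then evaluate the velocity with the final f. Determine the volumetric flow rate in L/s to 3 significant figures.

Q ≈ 0.386 L/s

Rearranging Darcy-Weisbach: V = √(2·ΔP·D/(f·L·ρ)). With ε/D = 0.00016/0.00899 = 0.0178, iterate starting from f = 0.02:
  f = 0.02 → V = √(2·2.91e+06·0.00899/(0.02·16.9·1750)) = 9.405 m/s; Re = ρVD/μ = 5.42e+04; f → 0.04737
  f = 0.04737 → V = 6.111 m/s; Re = 3.522e+04; f → 0.04776
Converged (Δf/f < 1%). With the final f = 0.04776: V = √(2·2.91e+06·0.00899/(0.04776·16.9·1750)) = 6.086 m/s.
Q = V·A = 6.086·(π/4·0.00899²) = 0.0003863 m³/s = 0.386 L/s.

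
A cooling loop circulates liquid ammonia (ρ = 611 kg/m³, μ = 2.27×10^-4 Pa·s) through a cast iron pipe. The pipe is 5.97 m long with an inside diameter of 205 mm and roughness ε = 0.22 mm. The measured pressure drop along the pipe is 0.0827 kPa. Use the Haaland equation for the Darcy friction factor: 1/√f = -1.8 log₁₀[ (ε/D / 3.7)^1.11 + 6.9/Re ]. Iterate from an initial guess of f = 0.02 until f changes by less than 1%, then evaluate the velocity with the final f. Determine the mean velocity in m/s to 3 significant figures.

V ≈ 0.670 m/s

Rearranging Darcy-Weisbach: V = √(2·ΔP·D/(f·L·ρ)). With ε/D = 0.00022/0.205 = 0.00107, iterate starting from f = 0.02:
  f = 0.02 → V = √(2·82.7·0.205/(0.02·5.97·611)) = 0.6817 m/s; Re = ρVD/μ = 3.762e+05; f → 0.02067
  f = 0.02067 → V = 0.6706 m/s; Re = 3.7e+05; f → 0.02068
Converged (Δf/f < 1%). With the final f = 0.02068: V = √(2·82.7·0.205/(0.02068·5.97·611)) = 0.6704 m/s.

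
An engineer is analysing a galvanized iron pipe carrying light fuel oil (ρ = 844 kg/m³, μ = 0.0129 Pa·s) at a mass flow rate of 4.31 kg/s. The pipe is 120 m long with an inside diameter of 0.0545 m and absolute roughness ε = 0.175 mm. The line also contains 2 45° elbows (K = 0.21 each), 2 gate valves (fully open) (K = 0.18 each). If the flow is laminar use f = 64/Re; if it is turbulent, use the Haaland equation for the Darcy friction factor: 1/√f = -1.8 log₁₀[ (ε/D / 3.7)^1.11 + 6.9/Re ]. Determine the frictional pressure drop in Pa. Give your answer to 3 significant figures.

A = πD²/4 = π(0.0545)²/4 = 0.002333 m²; mean velocity V = ṁ/(ρA) = 4.31/(844 · 0.002333) = 2.189 m/s.
Reynolds number Re = ρVD/μ = 844 · 2.189 · 0.0545 / 0.0129 = 7806.
Re > 4000 → turbulent. Relative roughness ε/D = 0.000175/0.0545 = 0.00321. Haaland: 1/√f = -1.8 log₁₀[(0.00321/3.7)^1.11 + 6.9/7806] = -1.8 log₁₀[0.0004 + 0.000884] = 5.205, so f = 0.03691.
Total minor-loss coefficient ΣK = 2·0.21 + 2·0.18 = 0.78.
ΔP = [f·L/D + ΣK]·(ρV²/2) = [0.03691·120/0.0545 + 0.78]·(844·2.189²/2) = [81.28 + 0.78]·2022 = 1.659e+05 Pa.

ΔP ≈ 166000 Pa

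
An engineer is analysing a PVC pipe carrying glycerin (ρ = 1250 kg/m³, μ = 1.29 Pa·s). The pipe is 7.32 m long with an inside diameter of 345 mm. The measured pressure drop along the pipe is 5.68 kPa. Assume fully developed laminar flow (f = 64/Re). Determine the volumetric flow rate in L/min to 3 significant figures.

For laminar flow, f = 64/Re with Re = ρVD/μ, so Darcy-Weisbach reduces to ΔP = 32μLV/D². Solving for V: V = ΔP·D²/(32μL) = 5680·(0.345)²/(32·1.29·7.32) = 2.237 m/s.
Check: Re = ρVD/μ = 1250·2.237·0.345/1.29 = 748 < 2300, so the laminar assumption holds.
Q = V·A = 2.237·(π/4·0.345²) = 0.2092 m³/s = 12500 L/min.

Q ≈ 12500 L/min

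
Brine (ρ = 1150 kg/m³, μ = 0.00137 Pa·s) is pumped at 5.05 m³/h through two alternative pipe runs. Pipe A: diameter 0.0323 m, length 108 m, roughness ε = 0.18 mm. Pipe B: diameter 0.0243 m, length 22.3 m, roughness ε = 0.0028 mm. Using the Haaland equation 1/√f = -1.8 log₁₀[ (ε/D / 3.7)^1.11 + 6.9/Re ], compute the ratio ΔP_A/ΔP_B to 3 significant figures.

Pipe A: V = Q/A = 0.001403/0.0008194 = 1.712 m/s; Re = 4.642e+04; ε/D = 0.00557; Haaland → f = 0.03312; ΔP_A = f(L/D)(ρV²/2) = 1.866e+05 Pa.
Pipe B: V = Q/A = 0.001403/0.0004638 = 3.025 m/s; Re = 6.17e+04; ε/D = 0.000115; Haaland → f = 0.02014; ΔP_B = f(L/D)(ρV²/2) = 9.724e+04 Pa.
ΔP_A/ΔP_B = 1.866e+05/9.724e+04 = 1.92.

ΔP_A/ΔP_B ≈ 1.92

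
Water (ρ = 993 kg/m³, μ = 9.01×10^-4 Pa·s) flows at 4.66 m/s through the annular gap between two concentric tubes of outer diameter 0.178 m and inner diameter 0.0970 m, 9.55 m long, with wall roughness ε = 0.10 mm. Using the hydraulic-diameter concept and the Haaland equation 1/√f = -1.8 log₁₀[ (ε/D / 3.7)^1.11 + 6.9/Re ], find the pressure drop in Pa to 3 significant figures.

Hydraulic diameter D_h = 4A/P = D_o - D_i = 0.178 - 0.097 = 0.081 m.
Re = ρVD_h/μ = 993·4.66·0.081/0.000901 = 4.16e+05.
ε/D_h = 0.0001/0.081 = 0.00123; Haaland gives 1/√f = -1.8 log₁₀[0.000138+1.66e-05] = 6.858, so f = 0.02126.
ΔP = f(L/D_h)(ρV²/2) = 0.02126·9.55/0.081·1.078e+04 = 2.703e+04 Pa.

ΔP ≈ 27000 Pa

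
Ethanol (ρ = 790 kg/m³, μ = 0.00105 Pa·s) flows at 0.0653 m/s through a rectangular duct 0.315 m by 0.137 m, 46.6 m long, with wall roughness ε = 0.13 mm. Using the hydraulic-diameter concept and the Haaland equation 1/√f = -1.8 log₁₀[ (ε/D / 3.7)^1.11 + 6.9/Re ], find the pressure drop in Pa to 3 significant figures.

ΔP ≈ 13.3 Pa

Hydraulic diameter D_h = 4A/P = 4·(0.315·0.137)/(2·(0.315+0.137)) = 0.1726/0.904 = 0.191 m.
Re = ρVD_h/μ = 790·0.0653·0.191/0.00105 = 9382.
ε/D_h = 0.00013/0.191 = 0.000681; Haaland gives 1/√f = -1.8 log₁₀[7.14e-05+0.000735] = 5.568, so f = 0.03226.
ΔP = f(L/D_h)(ρV²/2) = 0.03226·46.6/0.191·1.684 = 13.26 Pa.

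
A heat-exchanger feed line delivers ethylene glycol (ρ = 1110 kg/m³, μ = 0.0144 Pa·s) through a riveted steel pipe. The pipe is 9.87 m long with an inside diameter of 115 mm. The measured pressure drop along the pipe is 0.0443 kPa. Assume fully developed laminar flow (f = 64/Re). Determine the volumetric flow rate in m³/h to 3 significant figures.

Q ≈ 4.82 m³/h

For laminar flow, f = 64/Re with Re = ρVD/μ, so Darcy-Weisbach reduces to ΔP = 32μLV/D². Solving for V: V = ΔP·D²/(32μL) = 44.3·(0.115)²/(32·0.0144·9.87) = 0.1288 m/s.
Check: Re = ρVD/μ = 1110·0.1288·0.115/0.0144 = 1142 < 2300, so the laminar assumption holds.
Q = V·A = 0.1288·(π/4·0.115²) = 0.001338 m³/s = 4.82 m³/h.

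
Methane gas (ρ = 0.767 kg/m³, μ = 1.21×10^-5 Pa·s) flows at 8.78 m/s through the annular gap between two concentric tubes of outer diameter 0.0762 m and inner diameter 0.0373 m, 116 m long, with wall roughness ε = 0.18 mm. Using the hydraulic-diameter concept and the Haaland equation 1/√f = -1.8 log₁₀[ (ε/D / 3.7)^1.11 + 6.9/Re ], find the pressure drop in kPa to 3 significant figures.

ΔP ≈ 2.95 kPa

Hydraulic diameter D_h = 4A/P = D_o - D_i = 0.0762 - 0.0373 = 0.0389 m.
Re = ρVD_h/μ = 0.767·8.78·0.0389/1.21e-05 = 2.165e+04.
ε/D_h = 0.00018/0.0389 = 0.00463; Haaland gives 1/√f = -1.8 log₁₀[0.0006+0.000319] = 5.467, so f = 0.03346.
ΔP = f(L/D_h)(ρV²/2) = 0.03346·116/0.0389·29.56 = 2950 Pa.
ΔP = 2.95 kPa.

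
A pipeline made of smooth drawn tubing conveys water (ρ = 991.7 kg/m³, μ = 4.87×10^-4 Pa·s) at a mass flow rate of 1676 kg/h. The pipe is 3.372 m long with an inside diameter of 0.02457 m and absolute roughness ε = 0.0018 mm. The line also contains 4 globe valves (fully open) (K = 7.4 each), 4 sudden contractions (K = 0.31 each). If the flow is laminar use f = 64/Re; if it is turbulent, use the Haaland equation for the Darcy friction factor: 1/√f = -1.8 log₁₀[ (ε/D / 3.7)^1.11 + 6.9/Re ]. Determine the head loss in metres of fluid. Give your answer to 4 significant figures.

h_f ≈ 1.685 m

ṁ = 1676 kg/h = 1676/3600 = 0.4656 kg/s.
A = πD²/4 = π(0.02457)²/4 = 0.0004741 m²; mean velocity V = ṁ/(ρA) = 0.4656/(991.7 · 0.0004741) = 0.9901 m/s.
Reynolds number Re = ρVD/μ = 991.7 · 0.9901 · 0.02457 / 0.000487 = 4.954e+04.
Re > 4000 → turbulent. Relative roughness ε/D = 1.8e-06/0.02457 = 7.33e-05. Haaland: 1/√f = -1.8 log₁₀[(7.33e-05/3.7)^1.11 + 6.9/4.954e+04] = -1.8 log₁₀[6.02e-06 + 0.000139] = 6.908, so f = 0.02096.
Total minor-loss coefficient ΣK = 4·7.4 + 4·0.31 = 30.8.
ΔP = [f·L/D + ΣK]·(ρV²/2) = [0.02096·3.372/0.02457 + 30.8]·(991.7·0.9901²/2) = [2.876 + 30.8]·486.1 = 1.639e+04 Pa.
Head loss h_f = ΔP/(ρg) = 1.639e+04/(991.7·9.81) = 1.685 m.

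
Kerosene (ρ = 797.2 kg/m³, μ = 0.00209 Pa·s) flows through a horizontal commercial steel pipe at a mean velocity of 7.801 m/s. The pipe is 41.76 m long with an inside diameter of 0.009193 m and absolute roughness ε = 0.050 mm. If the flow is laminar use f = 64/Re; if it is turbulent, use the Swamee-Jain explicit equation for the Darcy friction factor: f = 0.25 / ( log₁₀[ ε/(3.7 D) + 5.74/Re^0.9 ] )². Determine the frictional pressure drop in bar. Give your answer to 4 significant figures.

ΔP ≈ 38.14 bar

Reynolds number Re = ρVD/μ = 797.2 · 7.801 · 0.009193 / 0.00209 = 2.735e+04.
Re > 4000 → turbulent. Relative roughness ε/D = 5e-05/0.009193 = 0.00544. Swamee-Jain: f = 0.25/(log₁₀[0.00544/3.7 + 5.74/2.735e+04^0.9])² = 0.25/(log₁₀[0.00147 + 0.000583])² = 0.25/(-2.688)² = 0.03461.
Darcy-Weisbach: ΔP = f(L/D)(ρV²/2) = 0.03461·(41.76/0.009193)·(797.2·7.801²/2) = 0.03461·4543·2.426e+04 = 3.814e+06 Pa.
ΔP = 3.814e+06 Pa = 38.14 bar.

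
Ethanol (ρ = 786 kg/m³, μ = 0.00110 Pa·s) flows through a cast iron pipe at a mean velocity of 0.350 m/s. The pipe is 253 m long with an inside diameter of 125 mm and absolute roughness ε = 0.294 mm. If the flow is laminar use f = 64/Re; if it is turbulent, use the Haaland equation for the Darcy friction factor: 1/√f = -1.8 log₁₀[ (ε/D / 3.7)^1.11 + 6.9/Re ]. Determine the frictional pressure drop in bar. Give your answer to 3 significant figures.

Reynolds number Re = ρVD/μ = 786 · 0.35 · 0.125 / 0.0011 = 3.126e+04.
Re > 4000 → turbulent. Relative roughness ε/D = 0.000294/0.125 = 0.00235. Haaland: 1/√f = -1.8 log₁₀[(0.00235/3.7)^1.11 + 6.9/3.126e+04] = -1.8 log₁₀[0.000283 + 0.000221] = 5.936, so f = 0.02838.
Darcy-Weisbach: ΔP = f(L/D)(ρV²/2) = 0.02838·(253/0.125)·(786·0.35²/2) = 0.02838·2024·48.14 = 2765 Pa.
ΔP = 2765 Pa = 0.0277 bar.

ΔP ≈ 0.0277 bar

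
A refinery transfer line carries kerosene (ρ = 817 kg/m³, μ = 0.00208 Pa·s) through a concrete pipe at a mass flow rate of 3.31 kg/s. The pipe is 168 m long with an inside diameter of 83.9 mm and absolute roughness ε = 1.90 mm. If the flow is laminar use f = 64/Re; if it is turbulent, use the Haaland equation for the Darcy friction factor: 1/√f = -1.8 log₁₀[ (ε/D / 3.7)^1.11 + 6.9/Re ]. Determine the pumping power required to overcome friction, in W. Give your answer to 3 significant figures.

P ≈ 93.6 W

A = πD²/4 = π(0.0839)²/4 = 0.005529 m²; mean velocity V = ṁ/(ρA) = 3.31/(817 · 0.005529) = 0.7328 m/s.
Reynolds number Re = ρVD/μ = 817 · 0.7328 · 0.0839 / 0.00208 = 2.415e+04.
Re > 4000 → turbulent. Relative roughness ε/D = 0.0019/0.0839 = 0.0226. Haaland: 1/√f = -1.8 log₁₀[(0.0226/3.7)^1.11 + 6.9/2.415e+04] = -1.8 log₁₀[0.00349 + 0.000286] = 4.361, so f = 0.05259.
Darcy-Weisbach: ΔP = f(L/D)(ρV²/2) = 0.05259·(168/0.0839)·(817·0.7328²/2) = 0.05259·2002·219.4 = 2.31e+04 Pa.
Q = ṁ/ρ = 3.31/817 = 0.004051 m³/s.
Pumping power P = QΔP = 0.004051·2.31e+04 = 93.59 W = 93.6 W.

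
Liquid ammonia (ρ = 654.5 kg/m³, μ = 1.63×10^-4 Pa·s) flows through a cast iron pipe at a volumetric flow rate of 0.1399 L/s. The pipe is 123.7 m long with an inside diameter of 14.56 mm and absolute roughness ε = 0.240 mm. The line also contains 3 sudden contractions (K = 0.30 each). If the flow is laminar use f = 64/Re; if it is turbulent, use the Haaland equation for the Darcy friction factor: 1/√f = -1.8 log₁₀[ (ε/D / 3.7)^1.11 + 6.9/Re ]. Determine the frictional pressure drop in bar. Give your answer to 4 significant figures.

Q = 0.1399 L/s = 0.1399/1000 = 0.0001399 m³/s.
Cross-sectional area A = πD²/4 = π(0.01456)²/4 = 0.0001665 m²; mean velocity V = Q/A = 0.0001399/0.0001665 = 0.8402 m/s.
Reynolds number Re = ρVD/μ = 654.5 · 0.8402 · 0.01456 / 0.000163 = 4.912e+04.
Re > 4000 → turbulent. Relative roughness ε/D = 0.00024/0.01456 = 0.0165. Haaland: 1/√f = -1.8 log₁₀[(0.0165/3.7)^1.11 + 6.9/4.912e+04] = -1.8 log₁₀[0.00246 + 0.00014] = 4.654, so f = 0.04617.
Total minor-loss coefficient ΣK = 3·0.3 = 0.9.
ΔP = [f·L/D + ΣK]·(ρV²/2) = [0.04617·123.7/0.01456 + 0.9]·(654.5·0.8402²/2) = [392.2 + 0.9]·231 = 9.083e+04 Pa.
ΔP = 9.083e+04 Pa = 0.9083 bar.

ΔP ≈ 0.9083 bar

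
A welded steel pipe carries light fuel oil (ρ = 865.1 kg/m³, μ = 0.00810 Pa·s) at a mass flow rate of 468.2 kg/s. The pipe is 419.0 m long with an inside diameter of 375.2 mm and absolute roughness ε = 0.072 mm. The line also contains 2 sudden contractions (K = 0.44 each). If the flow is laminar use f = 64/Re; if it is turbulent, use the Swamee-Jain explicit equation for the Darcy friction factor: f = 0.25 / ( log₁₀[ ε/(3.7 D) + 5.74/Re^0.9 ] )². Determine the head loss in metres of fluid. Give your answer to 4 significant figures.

A = πD²/4 = π(0.3752)²/4 = 0.1106 m²; mean velocity V = ṁ/(ρA) = 468.2/(865.1 · 0.1106) = 4.895 m/s.
Reynolds number Re = ρVD/μ = 865.1 · 4.895 · 0.3752 / 0.0081 = 1.962e+05.
Re > 4000 → turbulent. Relative roughness ε/D = 7.2e-05/0.3752 = 0.000192. Swamee-Jain: f = 0.25/(log₁₀[0.000192/3.7 + 5.74/1.962e+05^0.9])² = 0.25/(log₁₀[5.19e-05 + 9.9e-05])² = 0.25/(-3.821)² = 0.01712.
Total minor-loss coefficient ΣK = 2·0.44 = 0.88.
ΔP = [f·L/D + ΣK]·(ρV²/2) = [0.01712·419/0.3752 + 0.88]·(865.1·4.895²/2) = [19.12 + 0.88]·1.036e+04 = 2.073e+05 Pa.
Head loss h_f = ΔP/(ρg) = 2.073e+05/(865.1·9.81) = 24.42 m.

h_f ≈ 24.42 m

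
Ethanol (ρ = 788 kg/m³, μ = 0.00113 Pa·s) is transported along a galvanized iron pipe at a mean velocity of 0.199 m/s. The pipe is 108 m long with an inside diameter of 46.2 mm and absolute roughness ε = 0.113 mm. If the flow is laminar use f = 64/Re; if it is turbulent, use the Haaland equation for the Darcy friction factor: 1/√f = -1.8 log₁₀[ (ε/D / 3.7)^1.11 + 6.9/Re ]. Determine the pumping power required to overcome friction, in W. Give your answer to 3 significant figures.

P ≈ 0.458 W

Reynolds number Re = ρVD/μ = 788 · 0.199 · 0.0462 / 0.00113 = 6411.
Re > 4000 → turbulent. Relative roughness ε/D = 0.000113/0.0462 = 0.00245. Haaland: 1/√f = -1.8 log₁₀[(0.00245/3.7)^1.11 + 6.9/6411] = -1.8 log₁₀[0.000295 + 0.00108] = 5.153, so f = 0.03766.
Darcy-Weisbach: ΔP = f(L/D)(ρV²/2) = 0.03766·(108/0.0462)·(788·0.199²/2) = 0.03766·2338·15.6 = 1374 Pa.
Q = V·A = 0.199·0.001676 = 0.0003336 m³/s.
Pumping power P = QΔP = 0.0003336·1374 = 0.4582 W = 0.458 W.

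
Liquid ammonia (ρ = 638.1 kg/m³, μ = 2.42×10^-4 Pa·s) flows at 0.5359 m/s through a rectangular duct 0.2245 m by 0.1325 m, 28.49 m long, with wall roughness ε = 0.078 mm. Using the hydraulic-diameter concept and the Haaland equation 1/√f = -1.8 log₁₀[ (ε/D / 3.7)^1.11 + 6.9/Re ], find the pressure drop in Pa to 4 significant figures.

ΔP ≈ 285.3 Pa

Hydraulic diameter D_h = 4A/P = 4·(0.2245·0.1325)/(2·(0.2245+0.1325)) = 0.119/0.714 = 0.1666 m.
Re = ρVD_h/μ = 638.1·0.5359·0.1666/0.000242 = 2.355e+05.
ε/D_h = 7.8e-05/0.1666 = 0.000468; Haaland gives 1/√f = -1.8 log₁₀[4.71e-05+2.93e-05] = 7.41, so f = 0.01821.
ΔP = f(L/D_h)(ρV²/2) = 0.01821·28.49/0.1666·91.63 = 285.3 Pa.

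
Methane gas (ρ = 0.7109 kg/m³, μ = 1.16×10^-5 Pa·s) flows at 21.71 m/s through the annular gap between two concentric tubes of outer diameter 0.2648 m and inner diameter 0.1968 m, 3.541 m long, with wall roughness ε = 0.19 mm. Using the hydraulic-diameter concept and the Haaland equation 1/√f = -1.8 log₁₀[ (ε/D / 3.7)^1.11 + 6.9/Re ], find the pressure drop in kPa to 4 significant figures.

ΔP ≈ 0.2360 kPa

Hydraulic diameter D_h = 4A/P = D_o - D_i = 0.2648 - 0.1968 = 0.068 m.
Re = ρVD_h/μ = 0.7109·21.71·0.068/1.16e-05 = 9.047e+04.
ε/D_h = 0.00019/0.068 = 0.00279; Haaland gives 1/√f = -1.8 log₁₀[0.000342+7.63e-05] = 6.081, so f = 0.02705.
ΔP = f(L/D_h)(ρV²/2) = 0.02705·3.541/0.068·167.5 = 236 Pa.
ΔP = 0.2360 kPa.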